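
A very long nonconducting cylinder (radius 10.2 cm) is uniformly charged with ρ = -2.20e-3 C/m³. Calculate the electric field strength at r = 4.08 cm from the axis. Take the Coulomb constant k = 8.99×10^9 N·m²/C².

E ≈ 5.07e6 N/C

By cylindrical symmetry E is radial; use a coaxial Gaussian cylinder of radius 4.08 cm and length L (r < R).
Charge inside radius r per length L is ρ·πr²·L, so λ_enc = ρπr² = -1.151e-5 C/m.
Applying ∮E·dA = Q_enc/ε₀ with the end caps contributing no flux:
E = 2k|λ_enc|/r = 2(8.99×10^9)(1.151×10^-5)/(0.0408) = 5.07×10^6 N/C.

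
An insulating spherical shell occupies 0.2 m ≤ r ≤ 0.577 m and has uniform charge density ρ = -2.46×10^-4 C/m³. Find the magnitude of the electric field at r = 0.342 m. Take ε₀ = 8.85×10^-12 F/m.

Symmetry ⇒ E = E(r) r̂. Gaussian sphere of radius r = 0.342 m (within the shell material, 0.2 m < r < 0.577 m).
Only the shell between 0.2 m and r is enclosed: Q_enc = ρ·(4π/3)(r³ − a³) = (-2.46×10^-4)·(4π/3)·((0.342)³ − (0.2)³) = -3.298×10^-5 C.
Gauss's law: E·4πr² = Q_enc/ε₀.
E = |Q_enc|/(4πε₀r²) = (3.298×10^-5)/(4π·8.85×10^-12·(0.342)²) = 2.54×10^6 N/C.

2.54×10^6 N/C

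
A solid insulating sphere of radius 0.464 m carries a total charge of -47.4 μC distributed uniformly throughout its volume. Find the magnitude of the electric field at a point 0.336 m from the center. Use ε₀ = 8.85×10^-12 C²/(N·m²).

1.43×10^6 N/C

Take a concentric spherical Gaussian surface of radius r = 0.336 m (r < R).
Only the charge within r is enclosed: Q_enc = Q·(r/R)³ = (-47.4 μC)·(0.336 m/0.464 m)³ = -1.80×10^-5 C.
By Gauss's law, ∮E·dA = E·4πr² = Q_enc/ε₀.
E = |Q_enc|/(4πε₀r²) = (1.80×10^-5)/(4π·8.85×10^-12·(0.336)²) = 1.43e6 N/C.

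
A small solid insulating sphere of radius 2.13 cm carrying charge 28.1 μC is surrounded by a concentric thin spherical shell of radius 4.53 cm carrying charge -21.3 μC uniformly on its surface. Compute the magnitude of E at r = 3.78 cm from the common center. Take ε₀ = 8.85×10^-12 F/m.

E ≈ 1.77×10^8 N/C

Take a concentric spherical Gaussian surface of radius r = 3.78 cm (between the bodies, 2.13 cm < r < 4.53 cm).
Only the inner charge is enclosed; the outer shell contributes nothing inside itself. Q_enc = 28.1 μC = 2.81×10^-5 C.
By Gauss's law, ∮E·dA = E·4πr² = Q_enc/ε₀.
E = |Q_enc|/(4πε₀r²) = (2.81×10^-5)/(4π·8.85×10^-12·(0.0378)²) = 1.77×10^8 N/C.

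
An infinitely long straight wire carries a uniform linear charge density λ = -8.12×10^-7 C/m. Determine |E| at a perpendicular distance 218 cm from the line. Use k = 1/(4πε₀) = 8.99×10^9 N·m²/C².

Coaxial Gaussian cylinder, radius r = 218 cm, length L.
Q_enc = λL, so λ_enc = -8.12e-7 C/m.
Since E is radial and uniform over the curved surface, Φ = E·2πrL = Q_enc/ε₀ = λ_enc L/ε₀.
E = 2k|λ_enc|/r = 2(8.99×10^9)(8.12×10^-7)/(2.18) = 6.70×10^3 N/C.

E ≈ 6.70e3 N/C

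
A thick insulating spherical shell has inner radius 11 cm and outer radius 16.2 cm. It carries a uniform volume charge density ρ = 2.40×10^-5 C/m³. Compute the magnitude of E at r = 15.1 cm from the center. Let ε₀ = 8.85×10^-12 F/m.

By spherical symmetry E is radial; choose a Gaussian sphere of radius r = 15.1 cm (within the shell material, 11 cm < r < 16.2 cm).
Only the shell between 11 cm and r is enclosed: Q_enc = ρ·(4π/3)(r³ − a³) = (2.40×10^-5)·(4π/3)·((0.151)³ − (0.11)³) = 2.123×10^-7 C.
By Gauss's law, ∮E·dA = E·4πr² = Q_enc/ε₀.
E = |Q_enc|/(4πε₀r²) = (2.123×10^-7)/(4π·8.85×10^-12·(0.151)²) = 8.37×10^4 N/C.

|E| ≈ 8.37e4 N/C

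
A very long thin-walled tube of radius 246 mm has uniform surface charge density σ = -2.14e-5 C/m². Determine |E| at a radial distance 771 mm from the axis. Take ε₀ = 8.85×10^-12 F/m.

E = 7.72×10^5 V/m

Choose a coaxial cylinder of radius r = 771 mm (arbitrary length L) as the Gaussian surface (r > 246 mm).
The whole shell is enclosed: λ_enc = σ·2πR = (-2.14×10^-5)·2π·(0.246) = -3.308×10^-5 C/m.
Gauss's law: E·2πrL = λ_enc L/ε₀.
E = |λ_enc|/(2πε₀r) = (3.308e-5)/(2π·8.85×10^-12·0.771) = 7.72×10^5 N/C.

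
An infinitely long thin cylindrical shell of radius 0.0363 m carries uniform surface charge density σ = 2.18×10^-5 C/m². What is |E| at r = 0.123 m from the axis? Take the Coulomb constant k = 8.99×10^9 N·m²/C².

|E| = 7.27×10^5 N/C

Coaxial Gaussian cylinder, radius r = 0.123 m, length L (r > 0.0363 m).
The whole shell is enclosed: λ_enc = σ·2πR = (2.18e-5)·2π·(0.0363) = 4.972e-6 C/m.
By Gauss's law (flux through the curved wall only), E·2πrL = λ_enc L/ε₀.
E = 2k|λ_enc|/r = 2(8.99×10^9)(4.972×10^-6)/(0.123) = 7.27×10^5 N/C.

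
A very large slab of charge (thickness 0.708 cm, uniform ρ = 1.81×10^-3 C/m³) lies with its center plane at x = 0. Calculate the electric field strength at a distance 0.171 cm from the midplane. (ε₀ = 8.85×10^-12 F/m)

E = 3.50×10^5 N/C

By symmetry E is perpendicular to the slab. A Gaussian pillbox from −0.171 cm to +0.171 cm (face area A) lies entirely within the slab.
Q_enc = ρ·(2x)·A and flux = 2EA, so 2EA = 2ρxA/ε₀ ⇒ E = |ρ|x/ε₀.
E = (1.81×10^-3)(0.00171)/(8.85×10^-12) = 3.50×10^5 N/C.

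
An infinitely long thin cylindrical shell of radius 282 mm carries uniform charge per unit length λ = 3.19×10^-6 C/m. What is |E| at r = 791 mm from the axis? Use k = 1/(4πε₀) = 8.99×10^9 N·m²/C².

Coaxial Gaussian cylinder, radius r = 791 mm, length L (r > 282 mm).
The full line charge is enclosed: λ_enc = 3.19×10^-6 C/m.
By Gauss's law (flux through the curved wall only), E·2πrL = λ_enc L/ε₀.
E = 2k|λ_enc|/r = 2(8.99×10^9)(3.19×10^-6)/(0.791) = 7.25×10^4 N/C.

7.25e4 N/C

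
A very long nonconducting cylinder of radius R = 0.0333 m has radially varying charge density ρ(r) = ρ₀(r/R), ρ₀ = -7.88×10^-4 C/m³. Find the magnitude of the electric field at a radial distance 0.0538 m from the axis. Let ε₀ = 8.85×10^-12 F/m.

|E| ≈ 6.12×10^5 V/m

Choose a coaxial cylinder of radius r = 0.0538 m (arbitrary length L) as the Gaussian surface (r > R, full charge per length enclosed).
λ_enc = 2π ∫₀^R ρ₀(r'/R)^1 r' dr' = 2πρ₀R²/3 = -1.83×10^-6 C/m.
Applying ∮E·dA = Q_enc/ε₀ with the end caps contributing no flux:
E = |λ_enc|/(2πε₀r) = (1.83×10^-6)/(2π·8.85×10^-12·0.0538) = 6.12×10^5 N/C.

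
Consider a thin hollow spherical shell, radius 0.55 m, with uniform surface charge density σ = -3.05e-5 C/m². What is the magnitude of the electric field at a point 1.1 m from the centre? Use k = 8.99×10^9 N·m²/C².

By spherical symmetry E is radial; choose a Gaussian sphere of radius r = 1.1 m (r > 0.55 m).
The entire shell is enclosed: Q_enc = σ·4πR² = (-3.05×10^-5)·4π·(0.55)² = -1.159e-4 C.
By Gauss's law, ∮E·dA = E·4πr² = Q_enc/ε₀.
E = k|Q_enc|/r² = (8.99×10^9)(1.159×10^-4)/(1.1)² = 8.61e5 N/C.

8.61×10^5 N/C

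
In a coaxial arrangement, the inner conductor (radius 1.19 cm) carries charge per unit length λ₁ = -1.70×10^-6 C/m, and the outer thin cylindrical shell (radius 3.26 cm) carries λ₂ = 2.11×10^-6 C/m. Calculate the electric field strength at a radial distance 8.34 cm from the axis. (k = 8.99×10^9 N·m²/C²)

Coaxial Gaussian cylinder, radius r = 8.34 cm, length L (r > 3.26 cm, enclosing both).
λ_enc = λ₁ + λ₂ = (-1.70×10^-6) + (2.11×10^-6) = 4.10×10^-7 C/m.
By Gauss's law (flux through the curved wall only), E·2πrL = λ_enc L/ε₀.
E = 2k|λ_enc|/r = 2(8.99×10^9)(4.10×10^-7)/(0.0834) = 8.84×10^4 N/C.

|E| ≈ 8.84e4 N/C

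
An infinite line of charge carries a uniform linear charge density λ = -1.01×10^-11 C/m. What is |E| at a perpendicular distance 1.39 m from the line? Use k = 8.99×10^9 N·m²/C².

Choose a coaxial cylinder of radius r = 1.39 m (arbitrary length L) as the Gaussian surface.
Q_enc = λL, so λ_enc = -1.01×10^-11 C/m.
Gauss's law: E·2πrL = λ_enc L/ε₀.
E = 2k|λ_enc|/r = 2(8.99×10^9)(1.01×10^-11)/(1.39) = 0.131 N/C.

|E| = 0.131 V/m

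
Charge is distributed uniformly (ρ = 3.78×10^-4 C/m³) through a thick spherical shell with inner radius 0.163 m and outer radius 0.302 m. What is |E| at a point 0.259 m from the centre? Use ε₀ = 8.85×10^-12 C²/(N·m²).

|E| = 2.77e6 N/C

Use a concentric Gaussian sphere at r = 0.259 m (within the shell material, 0.163 m < r < 0.302 m).
Only the shell between 0.163 m and r is enclosed: Q_enc = ρ·(4π/3)(r³ − a³) = (3.78e-4)·(4π/3)·((0.259)³ − (0.163)³) = 2.065×10^-5 C.
Gauss's law: E·4πr² = Q_enc/ε₀.
E = |Q_enc|/(4πε₀r²) = (2.065×10^-5)/(4π·8.85×10^-12·(0.259)²) = 2.77e6 N/C.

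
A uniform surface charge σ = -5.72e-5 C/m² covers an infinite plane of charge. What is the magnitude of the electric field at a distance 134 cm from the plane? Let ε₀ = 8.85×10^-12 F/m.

The symmetry is planar: E is normal to the sheet and the same magnitude on both sides. Take a pillbox straddling the sheet with end-cap area A.
Flux Φ = 2EA and Q_enc = σA, so 2EA = σA/ε₀ ⇒ E = |σ|/(2ε₀), independent of distance.
E = |σ|/(2ε₀) = (5.72×10^-5)/(2·8.85×10^-12) = 3.23e6 N/C.

|E| = 3.23×10^6 V/m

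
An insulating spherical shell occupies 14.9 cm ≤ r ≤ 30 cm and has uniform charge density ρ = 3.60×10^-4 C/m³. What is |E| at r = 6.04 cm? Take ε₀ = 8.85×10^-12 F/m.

E = 0 (no enclosed charge)

Symmetry ⇒ E = E(r) r̂. Gaussian sphere of radius r = 6.04 cm (r < 14.9 cm, inside the empty cavity).
No charge is enclosed, so by Gauss's law E·4πr² = 0 ⇒ E = 0.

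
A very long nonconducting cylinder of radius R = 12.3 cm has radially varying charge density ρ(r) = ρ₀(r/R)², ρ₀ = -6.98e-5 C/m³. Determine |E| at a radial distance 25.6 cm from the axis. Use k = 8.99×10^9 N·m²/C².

By cylindrical symmetry E is radial; use a coaxial Gaussian cylinder of radius 25.6 cm and length L (r > R, full charge per length enclosed).
λ_enc = 2π ∫₀^R ρ₀(r'/R)^2 r' dr' = 2πρ₀R²/4 = -1.659×10^-6 C/m.
By Gauss's law (flux through the curved wall only), E·2πrL = λ_enc L/ε₀.
E = 2k|λ_enc|/r = 2(8.99×10^9)(1.659×10^-6)/(0.256) = 1.17×10^5 N/C.

E ≈ 1.17×10^5 N/C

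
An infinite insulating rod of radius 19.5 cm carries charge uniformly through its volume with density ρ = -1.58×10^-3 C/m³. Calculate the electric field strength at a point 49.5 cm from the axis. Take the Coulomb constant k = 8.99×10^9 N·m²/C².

|E| ≈ 6.86×10^6 N/C

Choose a coaxial cylinder of radius r = 49.5 cm (arbitrary length L) as the Gaussian surface (r > 19.5 cm, full cross-section enclosed).
λ_enc = ρ·πR² = (-1.58×10^-3)π(0.195)² = -1.887×10^-4 C/m.
Applying ∮E·dA = Q_enc/ε₀ with the end caps contributing no flux:
E = 2k|λ_enc|/r = 2(8.99×10^9)(1.887e-4)/(0.495) = 6.86×10^6 N/C.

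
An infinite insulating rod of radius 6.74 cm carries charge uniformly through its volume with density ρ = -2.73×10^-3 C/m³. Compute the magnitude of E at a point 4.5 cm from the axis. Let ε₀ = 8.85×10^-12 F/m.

|E| = 6.94e6 N/C

By cylindrical symmetry E is radial; use a coaxial Gaussian cylinder of radius 4.5 cm and length L (r < R).
Charge inside radius r per length L is ρ·πr²·L, so λ_enc = ρπr² = -1.737×10^-5 C/m.
By Gauss's law (flux through the curved wall only), E·2πrL = λ_enc L/ε₀.
E = |λ_enc|/(2πε₀r) = (1.737e-5)/(2π·8.85×10^-12·0.045) = 6.94e6 N/C.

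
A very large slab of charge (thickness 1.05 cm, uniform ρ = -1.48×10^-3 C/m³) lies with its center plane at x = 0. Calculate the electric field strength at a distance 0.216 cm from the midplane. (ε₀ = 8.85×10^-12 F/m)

3.61e5 V/m

By symmetry E is perpendicular to the slab. A Gaussian pillbox from −0.216 cm to +0.216 cm (face area A) lies entirely within the slab.
Q_enc = ρ·(2x)·A and flux = 2EA, so 2EA = 2ρxA/ε₀ ⇒ E = |ρ|x/ε₀.
E = (1.48×10^-3)(0.00216)/(8.85×10^-12) = 3.61×10^5 N/C.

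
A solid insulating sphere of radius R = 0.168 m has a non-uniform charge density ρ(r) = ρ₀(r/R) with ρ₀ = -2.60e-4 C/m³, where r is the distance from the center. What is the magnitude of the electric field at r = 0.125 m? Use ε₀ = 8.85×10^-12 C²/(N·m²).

Symmetry ⇒ E = E(r) r̂. Gaussian sphere of radius r = 0.125 m (r < R).
Integrate the density: Q_enc = 4π ∫₀^r ρ₀(r'/R)^1 r'² dr' = 4πρ₀ r^4/(4·R) = -1.187×10^-6 C.
By Gauss's law, ∮E·dA = E·4πr² = Q_enc/ε₀.
E = |Q_enc|/(4πε₀r²) = (1.187×10^-6)/(4π·8.85×10^-12·(0.125)²) = 6.83×10^5 N/C.

6.83×10^5 N/C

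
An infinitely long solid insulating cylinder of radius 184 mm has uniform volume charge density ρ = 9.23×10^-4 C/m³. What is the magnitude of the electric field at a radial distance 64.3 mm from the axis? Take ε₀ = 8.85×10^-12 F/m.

Coaxial Gaussian cylinder, radius r = 64.3 mm, length L (r < R).
Charge inside radius r per length L is ρ·πr²·L, so λ_enc = ρπr² = 1.199e-5 C/m.
Gauss's law: E·2πrL = λ_enc L/ε₀.
E = |λ_enc|/(2πε₀r) = (1.199×10^-5)/(2π·8.85×10^-12·0.0643) = 3.35×10^6 N/C.

E ≈ 3.35e6 N/C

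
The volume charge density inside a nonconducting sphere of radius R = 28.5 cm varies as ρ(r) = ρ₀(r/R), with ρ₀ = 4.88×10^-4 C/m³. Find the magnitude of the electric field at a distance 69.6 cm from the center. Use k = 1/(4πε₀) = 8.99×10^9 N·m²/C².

By spherical symmetry E is radial; choose a Gaussian sphere of radius r = 69.6 cm (r > R, all charge enclosed).
Q_enc = 4π ∫₀^R ρ₀(r'/R)^1 r'² dr' = 4πρ₀R³/4 = 3.549e-5 C.
Since E is radial and uniform over the Gaussian sphere, Φ = E·4πr² = Q_enc/ε₀.
E = k|Q_enc|/r² = (8.99×10^9)(3.549×10^-5)/(0.696)² = 6.59×10^5 N/C.

|E| ≈ 6.59×10^5 N/C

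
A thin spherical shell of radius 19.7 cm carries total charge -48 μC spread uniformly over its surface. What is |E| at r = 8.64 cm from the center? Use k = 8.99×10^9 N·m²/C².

By spherical symmetry E is radial; choose a Gaussian sphere of radius r = 8.64 cm (inside the shell, r < 19.7 cm).
No charge lies within this surface, so Q_enc = 0 and Gauss's law gives E·4πr² = 0 ⇒ E = 0.

E = 0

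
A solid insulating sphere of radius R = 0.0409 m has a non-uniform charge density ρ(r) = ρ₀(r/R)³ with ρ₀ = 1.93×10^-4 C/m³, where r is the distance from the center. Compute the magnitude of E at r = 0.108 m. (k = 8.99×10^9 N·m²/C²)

Take a concentric spherical Gaussian surface of radius r = 0.108 m (r > R, all charge enclosed).
Q_enc = 4π ∫₀^R ρ₀(r'/R)^3 r'² dr' = 4πρ₀R³/6 = 2.766e-8 C.
By Gauss's law, ∮E·dA = E·4πr² = Q_enc/ε₀.
E = k|Q_enc|/r² = (8.99×10^9)(2.766×10^-8)/(0.108)² = 2.13×10^4 N/C.

E = 2.13e4 N/C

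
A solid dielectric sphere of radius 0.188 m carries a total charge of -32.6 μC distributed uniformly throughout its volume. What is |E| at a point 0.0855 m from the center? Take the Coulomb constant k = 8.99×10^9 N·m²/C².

|E| = 3.77×10^6 N/C

By spherical symmetry E is radial; choose a Gaussian sphere of radius r = 0.0855 m (r < R).
For a uniform sphere the enclosed fraction is (r/R)³, so Q_enc = (-32.6 μC)(0.0855/0.188)³ = -3.066×10^-6 C.
Since E is radial and uniform over the Gaussian sphere, Φ = E·4πr² = Q_enc/ε₀.
E = k|Q_enc|/r² = (8.99×10^9)(3.066×10^-6)/(0.0855)² = 3.77×10^6 N/C.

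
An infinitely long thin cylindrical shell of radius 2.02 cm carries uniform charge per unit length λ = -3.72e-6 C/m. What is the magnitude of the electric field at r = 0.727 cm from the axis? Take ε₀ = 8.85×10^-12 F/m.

By cylindrical symmetry E is radial; use a coaxial Gaussian cylinder of radius 0.727 cm and length L (r < 2.02 cm, inside the shell).
No charge is enclosed, so Gauss's law gives E·2πrL = 0 ⇒ E = 0.

E = 0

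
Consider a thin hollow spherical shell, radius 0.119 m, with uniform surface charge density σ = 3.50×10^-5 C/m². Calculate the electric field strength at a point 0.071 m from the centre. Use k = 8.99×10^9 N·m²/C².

Use a concentric Gaussian sphere at r = 0.071 m (inside the shell, r < 0.119 m).
No charge lies within this surface, so Q_enc = 0 and Gauss's law gives E·4πr² = 0 ⇒ E = 0.

E = 0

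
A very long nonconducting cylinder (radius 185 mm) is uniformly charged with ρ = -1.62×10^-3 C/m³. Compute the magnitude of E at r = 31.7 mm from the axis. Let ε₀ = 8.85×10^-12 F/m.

Take a coaxial cylindrical Gaussian surface of radius r = 31.7 mm and length L (r < R).
Enclosed charge per unit length: λ_enc = ρ·πr² = (-1.62×10^-3)π(0.0317)² = -5.114e-6 C/m.
Applying ∮E·dA = Q_enc/ε₀ with the end caps contributing no flux:
E = |λ_enc|/(2πε₀r) = (5.114e-6)/(2π·8.85×10^-12·0.0317) = 2.90e6 N/C.

|E| ≈ 2.90×10^6 V/m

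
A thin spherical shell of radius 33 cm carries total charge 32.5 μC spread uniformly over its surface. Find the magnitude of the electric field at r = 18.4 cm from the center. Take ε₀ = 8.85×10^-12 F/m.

Use a concentric Gaussian sphere at r = 18.4 cm (inside the shell, r < 33 cm).
No charge lies within this surface, so Q_enc = 0 and Gauss's law gives E·4πr² = 0 ⇒ E = 0.

|E| = 0 V/m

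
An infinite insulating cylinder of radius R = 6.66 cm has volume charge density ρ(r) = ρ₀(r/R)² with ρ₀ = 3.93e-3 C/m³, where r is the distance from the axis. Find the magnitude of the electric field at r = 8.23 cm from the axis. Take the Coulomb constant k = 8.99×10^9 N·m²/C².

Coaxial Gaussian cylinder, radius r = 8.23 cm, length L (r > R, full charge per length enclosed).
λ_enc = 2π ∫₀^R ρ₀(r'/R)^2 r' dr' = 2πρ₀R²/4 = 2.738e-5 C/m.
By Gauss's law (flux through the curved wall only), E·2πrL = λ_enc L/ε₀.
E = 2k|λ_enc|/r = 2(8.99×10^9)(2.738×10^-5)/(0.0823) = 5.98×10^6 N/C.

|E| ≈ 5.98×10^6 N/C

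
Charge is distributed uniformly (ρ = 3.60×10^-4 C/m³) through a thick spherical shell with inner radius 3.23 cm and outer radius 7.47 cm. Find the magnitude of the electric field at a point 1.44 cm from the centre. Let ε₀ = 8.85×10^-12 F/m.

By spherical symmetry E is radial; choose a Gaussian sphere of radius r = 1.44 cm (r < 3.23 cm, inside the empty cavity).
No charge is enclosed, so by Gauss's law E·4πr² = 0 ⇒ E = 0.

E = 0 (no enclosed charge)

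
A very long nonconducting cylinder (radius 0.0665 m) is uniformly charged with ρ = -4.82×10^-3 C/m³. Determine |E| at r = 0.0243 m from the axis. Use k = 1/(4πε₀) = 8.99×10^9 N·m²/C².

|E| ≈ 6.62e6 V/m

Choose a coaxial cylinder of radius r = 0.0243 m (arbitrary length L) as the Gaussian surface (r < R).
Charge inside radius r per length L is ρ·πr²·L, so λ_enc = ρπr² = -8.941e-6 C/m.
Applying ∮E·dA = Q_enc/ε₀ with the end caps contributing no flux:
E = 2k|λ_enc|/r = 2(8.99×10^9)(8.941e-6)/(0.0243) = 6.62e6 N/C.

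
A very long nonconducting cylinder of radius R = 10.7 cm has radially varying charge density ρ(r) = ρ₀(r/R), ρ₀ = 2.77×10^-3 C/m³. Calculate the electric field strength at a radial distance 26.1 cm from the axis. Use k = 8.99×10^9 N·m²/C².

Choose a coaxial cylinder of radius r = 26.1 cm (arbitrary length L) as the Gaussian surface (r > R, full charge per length enclosed).
λ_enc = 2π ∫₀^R ρ₀(r'/R)^1 r' dr' = 2πρ₀R²/3 = 6.642×10^-5 C/m.
By Gauss's law (flux through the curved wall only), E·2πrL = λ_enc L/ε₀.
E = 2k|λ_enc|/r = 2(8.99×10^9)(6.642×10^-5)/(0.261) = 4.58×10^6 N/C.

|E| ≈ 4.58e6 V/m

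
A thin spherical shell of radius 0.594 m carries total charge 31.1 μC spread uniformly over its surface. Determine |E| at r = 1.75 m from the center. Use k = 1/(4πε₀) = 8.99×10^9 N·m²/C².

By spherical symmetry E is radial; choose a Gaussian sphere of radius r = 1.75 m (r > 0.594 m).
The entire shell is enclosed: Q_enc = 3.11×10^-5 C.
Since E is radial and uniform over the Gaussian sphere, Φ = E·4πr² = Q_enc/ε₀.
E = k|Q_enc|/r² = (8.99×10^9)(3.11×10^-5)/(1.75)² = 9.13e4 N/C.

|E| = 9.13×10^4 V/m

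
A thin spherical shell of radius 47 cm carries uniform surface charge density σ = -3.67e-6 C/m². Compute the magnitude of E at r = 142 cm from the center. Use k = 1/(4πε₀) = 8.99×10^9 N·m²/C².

|E| = 4.54×10^4 N/C

By spherical symmetry E is radial; choose a Gaussian sphere of radius r = 142 cm (r > 47 cm).
The entire shell is enclosed: Q_enc = σ·4πR² = (-3.67e-6)·4π·(0.47)² = -1.019e-5 C.
Since E is radial and uniform over the Gaussian sphere, Φ = E·4πr² = Q_enc/ε₀.
E = k|Q_enc|/r² = (8.99×10^9)(1.019×10^-5)/(1.42)² = 4.54×10^4 N/C.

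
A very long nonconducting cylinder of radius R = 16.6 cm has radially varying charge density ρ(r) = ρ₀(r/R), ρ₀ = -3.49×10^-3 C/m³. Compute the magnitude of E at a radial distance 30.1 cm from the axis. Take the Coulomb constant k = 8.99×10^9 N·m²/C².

|E| = 1.20×10^7 N/C

Coaxial Gaussian cylinder, radius r = 30.1 cm, length L (r > R, full charge per length enclosed).
λ_enc = 2π ∫₀^R ρ₀(r'/R)^1 r' dr' = 2πρ₀R²/3 = -2.014e-4 C/m.
Applying ∮E·dA = Q_enc/ε₀ with the end caps contributing no flux:
E = 2k|λ_enc|/r = 2(8.99×10^9)(2.014×10^-4)/(0.301) = 1.20e7 N/C.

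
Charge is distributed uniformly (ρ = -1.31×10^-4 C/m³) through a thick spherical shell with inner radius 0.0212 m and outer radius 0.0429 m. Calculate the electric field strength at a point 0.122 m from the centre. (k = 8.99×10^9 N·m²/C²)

|E| = 2.30×10^4 N/C

Take a concentric spherical Gaussian surface of radius r = 0.122 m (r > 0.0429 m, enclosing the whole shell).
Q_enc = ρ·(4π/3)(b³ − a³) = (-1.31×10^-4)·(4π/3)·((0.0429)³ − (0.0212)³) = -3.81e-8 C.
By Gauss's law, ∮E·dA = E·4πr² = Q_enc/ε₀.
E = k|Q_enc|/r² = (8.99×10^9)(3.81×10^-8)/(0.122)² = 2.30×10^4 N/C.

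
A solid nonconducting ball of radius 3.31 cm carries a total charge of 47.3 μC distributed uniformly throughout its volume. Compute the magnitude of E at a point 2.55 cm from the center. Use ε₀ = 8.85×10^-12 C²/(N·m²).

By spherical symmetry E is radial; choose a Gaussian sphere of radius r = 2.55 cm (r < R).
Only the charge within r is enclosed: Q_enc = Q·(r/R)³ = (47.3 μC)·(2.55 cm/3.31 cm)³ = 2.163e-5 C.
Gauss's law: E·4πr² = Q_enc/ε₀.
E = |Q_enc|/(4πε₀r²) = (2.163e-5)/(4π·8.85×10^-12·(0.0255)²) = 2.99×10^8 N/C.

2.99×10^8 V/m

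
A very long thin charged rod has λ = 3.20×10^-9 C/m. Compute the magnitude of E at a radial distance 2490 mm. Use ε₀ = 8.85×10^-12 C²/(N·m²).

Take a coaxial cylindrical Gaussian surface of radius r = 2490 mm and length L.
Q_enc = λL, so λ_enc = 3.20e-9 C/m.
Gauss's law: E·2πrL = λ_enc L/ε₀.
E = |λ_enc|/(2πε₀r) = (3.20×10^-9)/(2π·8.85×10^-12·2.49) = 23.1 N/C.

|E| = 23.1 N/C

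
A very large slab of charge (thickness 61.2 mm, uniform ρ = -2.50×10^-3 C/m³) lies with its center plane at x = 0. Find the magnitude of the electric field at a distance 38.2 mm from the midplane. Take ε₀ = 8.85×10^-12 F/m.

E = 8.64×10^6 N/C

The point |x| = 38.2 mm lies outside the slab (half-thickness 0.0306 m). A symmetric pillbox spanning the full slab encloses Q_enc = ρ·d·A.
Flux = 2EA ⇒ E = |ρ|d/(2ε₀), independent of distance outside.
E = (2.50×10^-3)(0.0612)/(2·8.85×10^-12) = 8.64e6 N/C.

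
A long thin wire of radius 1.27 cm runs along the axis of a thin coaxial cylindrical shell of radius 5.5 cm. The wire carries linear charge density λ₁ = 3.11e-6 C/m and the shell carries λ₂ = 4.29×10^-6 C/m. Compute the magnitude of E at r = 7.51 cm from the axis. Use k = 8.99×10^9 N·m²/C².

1.77e6 N/C

Choose a coaxial cylinder of radius r = 7.51 cm (arbitrary length L) as the Gaussian surface (r > 5.5 cm, enclosing both).
λ_enc = λ₁ + λ₂ = (3.11×10^-6) + (4.29×10^-6) = 7.40×10^-6 C/m.
Applying ∮E·dA = Q_enc/ε₀ with the end caps contributing no flux:
E = 2k|λ_enc|/r = 2(8.99×10^9)(7.40×10^-6)/(0.0751) = 1.77×10^6 N/C.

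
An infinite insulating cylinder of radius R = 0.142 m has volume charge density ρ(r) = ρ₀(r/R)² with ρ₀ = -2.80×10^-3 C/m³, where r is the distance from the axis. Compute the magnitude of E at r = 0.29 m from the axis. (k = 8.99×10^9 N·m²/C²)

E = 5.50e6 N/C

By cylindrical symmetry E is radial; use a coaxial Gaussian cylinder of radius 0.29 m and length L (r > R, full charge per length enclosed).
λ_enc = 2π ∫₀^R ρ₀(r'/R)^2 r' dr' = 2πρ₀R²/4 = -8.869e-5 C/m.
By Gauss's law (flux through the curved wall only), E·2πrL = λ_enc L/ε₀.
E = 2k|λ_enc|/r = 2(8.99×10^9)(8.869e-5)/(0.29) = 5.50e6 N/C.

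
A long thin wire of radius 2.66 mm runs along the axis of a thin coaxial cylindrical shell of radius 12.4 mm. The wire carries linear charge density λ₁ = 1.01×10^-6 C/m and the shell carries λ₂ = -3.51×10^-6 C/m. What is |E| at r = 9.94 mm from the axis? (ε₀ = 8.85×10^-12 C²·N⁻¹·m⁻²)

Coaxial Gaussian cylinder, radius r = 9.94 mm, length L (between the conductors, 2.66 mm < r < 12.4 mm).
Only the inner wire is enclosed; the outer shell contributes nothing inside itself. λ_enc = λ₁ = 1.01×10^-6 C/m.
By Gauss's law (flux through the curved wall only), E·2πrL = λ_enc L/ε₀.
E = |λ_enc|/(2πε₀r) = (1.01×10^-6)/(2π·8.85×10^-12·0.00994) = 1.83×10^6 N/C.

|E| ≈ 1.83×10^6 N/C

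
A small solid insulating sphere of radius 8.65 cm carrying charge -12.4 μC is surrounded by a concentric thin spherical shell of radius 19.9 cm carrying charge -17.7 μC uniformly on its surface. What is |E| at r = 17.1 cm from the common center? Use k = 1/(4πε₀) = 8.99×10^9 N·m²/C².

By spherical symmetry E is radial; choose a Gaussian sphere of radius r = 17.1 cm (between the bodies, 8.65 cm < r < 19.9 cm).
Only the inner charge is enclosed; the outer shell contributes nothing inside itself. Q_enc = -12.4 μC = -1.24×10^-5 C.
Since E is radial and uniform over the Gaussian sphere, Φ = E·4πr² = Q_enc/ε₀.
E = k|Q_enc|/r² = (8.99×10^9)(1.24e-5)/(0.171)² = 3.81×10^6 N/C.

E ≈ 3.81e6 N/C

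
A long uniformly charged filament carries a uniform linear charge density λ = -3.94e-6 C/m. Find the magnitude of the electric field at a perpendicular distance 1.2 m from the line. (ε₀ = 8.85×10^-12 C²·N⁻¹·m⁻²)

E = 5.90×10^4 N/C

Coaxial Gaussian cylinder, radius r = 1.2 m, length L.
Q_enc = λL, so λ_enc = -3.94×10^-6 C/m.
By Gauss's law (flux through the curved wall only), E·2πrL = λ_enc L/ε₀.
E = |λ_enc|/(2πε₀r) = (3.94e-6)/(2π·8.85×10^-12·1.2) = 5.90e4 N/C.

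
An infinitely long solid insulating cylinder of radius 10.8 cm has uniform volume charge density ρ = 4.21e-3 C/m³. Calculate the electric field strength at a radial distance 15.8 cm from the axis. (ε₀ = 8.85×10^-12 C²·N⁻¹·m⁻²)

E = 1.76×10^7 N/C

By cylindrical symmetry E is radial; use a coaxial Gaussian cylinder of radius 15.8 cm and length L (r > 10.8 cm, full cross-section enclosed).
λ_enc = ρ·πR² = (4.21×10^-3)π(0.108)² = 1.543×10^-4 C/m.
By Gauss's law (flux through the curved wall only), E·2πrL = λ_enc L/ε₀.
E = |λ_enc|/(2πε₀r) = (1.543×10^-4)/(2π·8.85×10^-12·0.158) = 1.76e7 N/C.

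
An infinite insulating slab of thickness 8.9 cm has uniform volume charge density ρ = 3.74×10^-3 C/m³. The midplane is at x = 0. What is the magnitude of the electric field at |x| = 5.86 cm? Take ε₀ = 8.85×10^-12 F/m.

The point |x| = 5.86 cm lies outside the slab (half-thickness 0.0445 m). A symmetric pillbox spanning the full slab encloses Q_enc = ρ·d·A.
Flux = 2EA ⇒ E = |ρ|d/(2ε₀), independent of distance outside.
E = (3.74×10^-3)(0.089)/(2·8.85×10^-12) = 1.88×10^7 N/C.

E = 1.88×10^7 N/C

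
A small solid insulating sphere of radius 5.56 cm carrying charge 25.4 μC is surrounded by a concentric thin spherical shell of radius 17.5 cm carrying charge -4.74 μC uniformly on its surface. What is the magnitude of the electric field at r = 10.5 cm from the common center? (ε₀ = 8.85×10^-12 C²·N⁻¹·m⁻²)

Use a concentric Gaussian sphere at r = 10.5 cm (between the bodies, 5.56 cm < r < 17.5 cm).
Only the inner charge is enclosed; the outer shell contributes nothing inside itself. Q_enc = 25.4 μC = 2.54e-5 C.
Applying ∮E·dA = Q_enc/ε₀ with Φ = E(4πr²):
E = |Q_enc|/(4πε₀r²) = (2.54e-5)/(4π·8.85×10^-12·(0.105)²) = 2.07×10^7 N/C.

E ≈ 2.07×10^7 N/C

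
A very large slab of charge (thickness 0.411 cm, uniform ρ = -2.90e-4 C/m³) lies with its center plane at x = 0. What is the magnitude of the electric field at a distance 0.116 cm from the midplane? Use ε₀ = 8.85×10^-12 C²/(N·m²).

By symmetry E is perpendicular to the slab. A Gaussian pillbox from −0.116 cm to +0.116 cm (face area A) lies entirely within the slab.
Q_enc = ρ·(2x)·A and flux = 2EA, so 2EA = 2ρxA/ε₀ ⇒ E = |ρ|x/ε₀.
E = (2.90×10^-4)(0.00116)/(8.85×10^-12) = 3.80×10^4 N/C.

E = 3.80e4 N/C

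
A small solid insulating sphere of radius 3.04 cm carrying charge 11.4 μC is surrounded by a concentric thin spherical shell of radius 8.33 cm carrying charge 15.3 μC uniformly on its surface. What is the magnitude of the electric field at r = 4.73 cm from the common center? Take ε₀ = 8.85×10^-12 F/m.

By spherical symmetry E is radial; choose a Gaussian sphere of radius r = 4.73 cm (between the bodies, 3.04 cm < r < 8.33 cm).
The shell at 8.33 cm lies outside the Gaussian surface, so Q_enc = 11.4 μC = 1.14e-5 C.
Gauss's law: E·4πr² = Q_enc/ε₀.
E = |Q_enc|/(4πε₀r²) = (1.14×10^-5)/(4π·8.85×10^-12·(0.0473)²) = 4.58×10^7 N/C.

|E| = 4.58e7 V/m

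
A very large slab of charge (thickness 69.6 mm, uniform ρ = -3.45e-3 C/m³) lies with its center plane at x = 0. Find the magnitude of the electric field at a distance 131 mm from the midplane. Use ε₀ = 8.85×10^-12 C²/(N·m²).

E = 1.36×10^7 N/C

The point |x| = 131 mm lies outside the slab (half-thickness 0.0348 m). A symmetric pillbox spanning the full slab encloses Q_enc = ρ·d·A.
Flux = 2EA ⇒ E = |ρ|d/(2ε₀), independent of distance outside.
E = (3.45e-3)(0.0696)/(2·8.85×10^-12) = 1.36e7 N/C.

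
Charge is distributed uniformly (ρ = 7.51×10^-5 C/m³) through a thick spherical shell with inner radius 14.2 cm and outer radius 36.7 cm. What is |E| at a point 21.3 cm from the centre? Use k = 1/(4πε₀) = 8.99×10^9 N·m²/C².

E = 4.24×10^5 N/C

Take a concentric spherical Gaussian surface of radius r = 21.3 cm (within the shell material, 14.2 cm < r < 36.7 cm).
Only the shell between 14.2 cm and r is enclosed: Q_enc = ρ·(4π/3)(r³ − a³) = (7.51e-5)·(4π/3)·((0.213)³ − (0.142)³) = 2.139×10^-6 C.
Gauss's law: E·4πr² = Q_enc/ε₀.
E = k|Q_enc|/r² = (8.99×10^9)(2.139×10^-6)/(0.213)² = 4.24×10^5 N/C.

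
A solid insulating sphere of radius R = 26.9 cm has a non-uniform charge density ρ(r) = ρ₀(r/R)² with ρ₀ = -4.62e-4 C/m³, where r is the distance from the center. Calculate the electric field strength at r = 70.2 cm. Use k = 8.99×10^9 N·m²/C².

4.12×10^5 N/C

Use a concentric Gaussian sphere at r = 70.2 cm (r > R, all charge enclosed).
Q_enc = 4π ∫₀^R ρ₀(r'/R)^2 r'² dr' = 4πρ₀R³/5 = -2.26e-5 C.
Since E is radial and uniform over the Gaussian sphere, Φ = E·4πr² = Q_enc/ε₀.
E = k|Q_enc|/r² = (8.99×10^9)(2.26e-5)/(0.702)² = 4.12×10^5 N/C.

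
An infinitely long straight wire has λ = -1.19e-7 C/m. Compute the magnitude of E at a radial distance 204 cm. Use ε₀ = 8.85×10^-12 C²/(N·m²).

1.05e3 V/m

By cylindrical symmetry E is radial; use a coaxial Gaussian cylinder of radius 204 cm and length L.
Q_enc = λL, so λ_enc = -1.19×10^-7 C/m.
Gauss's law: E·2πrL = λ_enc L/ε₀.
E = |λ_enc|/(2πε₀r) = (1.19×10^-7)/(2π·8.85×10^-12·2.04) = 1.05×10^3 N/C.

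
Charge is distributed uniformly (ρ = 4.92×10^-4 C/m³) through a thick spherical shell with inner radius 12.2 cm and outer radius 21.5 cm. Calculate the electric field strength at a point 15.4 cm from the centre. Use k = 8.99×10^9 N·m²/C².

|E| = 1.43e6 N/C

Use a concentric Gaussian sphere at r = 15.4 cm (within the shell material, 12.2 cm < r < 21.5 cm).
Only the shell between 12.2 cm and r is enclosed: Q_enc = ρ·(4π/3)(r³ − a³) = (4.92×10^-4)·(4π/3)·((0.154)³ − (0.122)³) = 3.785e-6 C.
Gauss's law: E·4πr² = Q_enc/ε₀.
E = k|Q_enc|/r² = (8.99×10^9)(3.785×10^-6)/(0.154)² = 1.43×10^6 N/C.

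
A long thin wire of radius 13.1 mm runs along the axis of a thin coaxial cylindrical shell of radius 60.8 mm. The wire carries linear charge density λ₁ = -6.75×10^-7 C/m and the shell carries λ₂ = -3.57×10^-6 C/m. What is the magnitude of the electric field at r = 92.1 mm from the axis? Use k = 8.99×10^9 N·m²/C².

E = 8.29×10^5 N/C

Choose a coaxial cylinder of radius r = 92.1 mm (arbitrary length L) as the Gaussian surface (r > 60.8 mm, enclosing both).
λ_enc = λ₁ + λ₂ = (-6.75×10^-7) + (-3.57×10^-6) = -4.245×10^-6 C/m.
By Gauss's law (flux through the curved wall only), E·2πrL = λ_enc L/ε₀.
E = 2k|λ_enc|/r = 2(8.99×10^9)(4.245e-6)/(0.0921) = 8.29×10^5 N/C.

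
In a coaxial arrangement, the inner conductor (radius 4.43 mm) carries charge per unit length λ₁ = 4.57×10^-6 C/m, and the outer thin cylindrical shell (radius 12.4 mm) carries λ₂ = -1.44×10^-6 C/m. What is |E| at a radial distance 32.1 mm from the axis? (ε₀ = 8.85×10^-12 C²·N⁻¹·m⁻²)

|E| = 1.75×10^6 N/C

Choose a coaxial cylinder of radius r = 32.1 mm (arbitrary length L) as the Gaussian surface (r > 12.4 mm, enclosing both).
λ_enc = λ₁ + λ₂ = (4.57×10^-6) + (-1.44×10^-6) = 3.13×10^-6 C/m.
By Gauss's law (flux through the curved wall only), E·2πrL = λ_enc L/ε₀.
E = |λ_enc|/(2πε₀r) = (3.13e-6)/(2π·8.85×10^-12·0.0321) = 1.75e6 N/C.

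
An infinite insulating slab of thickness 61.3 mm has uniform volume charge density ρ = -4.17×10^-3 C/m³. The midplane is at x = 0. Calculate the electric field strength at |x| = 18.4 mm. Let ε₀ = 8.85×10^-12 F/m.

E ≈ 8.67×10^6 N/C

By symmetry E is perpendicular to the slab. A Gaussian pillbox from −18.4 mm to +18.4 mm (face area A) lies entirely within the slab.
Q_enc = ρ·(2x)·A and flux = 2EA, so 2EA = 2ρxA/ε₀ ⇒ E = |ρ|x/ε₀.
E = (4.17e-3)(0.0184)/(8.85×10^-12) = 8.67×10^6 N/C.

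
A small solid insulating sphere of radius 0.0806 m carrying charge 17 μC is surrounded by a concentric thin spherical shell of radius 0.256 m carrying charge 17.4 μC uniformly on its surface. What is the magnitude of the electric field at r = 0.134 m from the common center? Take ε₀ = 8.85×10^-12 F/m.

By spherical symmetry E is radial; choose a Gaussian sphere of radius r = 0.134 m (between the bodies, 0.0806 m < r < 0.256 m).
Only the inner charge is enclosed; the outer shell contributes nothing inside itself. Q_enc = 17 μC = 1.70×10^-5 C.
Since E is radial and uniform over the Gaussian sphere, Φ = E·4πr² = Q_enc/ε₀.
E = |Q_enc|/(4πε₀r²) = (1.70×10^-5)/(4π·8.85×10^-12·(0.134)²) = 8.51e6 N/C.

E = 8.51e6 N/C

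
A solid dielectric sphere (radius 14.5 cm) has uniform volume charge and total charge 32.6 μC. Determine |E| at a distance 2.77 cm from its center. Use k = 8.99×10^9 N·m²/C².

E ≈ 2.66×10^6 V/m

Take a concentric spherical Gaussian surface of radius r = 2.77 cm (r < R).
For a uniform sphere the enclosed fraction is (r/R)³, so Q_enc = (32.6 μC)(0.0277/0.145)³ = 2.273e-7 C.
By Gauss's law, ∮E·dA = E·4πr² = Q_enc/ε₀.
E = k|Q_enc|/r² = (8.99×10^9)(2.273×10^-7)/(0.0277)² = 2.66×10^6 N/C.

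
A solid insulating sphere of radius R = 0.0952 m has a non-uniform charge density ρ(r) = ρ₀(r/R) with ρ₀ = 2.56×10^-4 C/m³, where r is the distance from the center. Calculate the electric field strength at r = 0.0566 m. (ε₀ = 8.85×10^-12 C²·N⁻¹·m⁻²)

By spherical symmetry E is radial; choose a Gaussian sphere of radius r = 0.0566 m (r < R).
Integrate the density: Q_enc = 4π ∫₀^r ρ₀(r'/R)^1 r'² dr' = 4πρ₀ r^4/(4·R) = 8.67e-8 C.
Gauss's law: E·4πr² = Q_enc/ε₀.
E = |Q_enc|/(4πε₀r²) = (8.67e-8)/(4π·8.85×10^-12·(0.0566)²) = 2.43×10^5 N/C.

2.43×10^5 N/C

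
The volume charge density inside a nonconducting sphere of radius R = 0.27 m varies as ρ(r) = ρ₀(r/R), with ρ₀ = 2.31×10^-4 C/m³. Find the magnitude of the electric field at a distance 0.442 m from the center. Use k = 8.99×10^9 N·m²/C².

Use a concentric Gaussian sphere at r = 0.442 m (r > R, all charge enclosed).
Q_enc = 4π ∫₀^R ρ₀(r'/R)^1 r'² dr' = 4πρ₀R³/4 = 1.428e-5 C.
Applying ∮E·dA = Q_enc/ε₀ with Φ = E(4πr²):
E = k|Q_enc|/r² = (8.99×10^9)(1.428e-5)/(0.442)² = 6.57×10^5 N/C.

E = 6.57×10^5 N/C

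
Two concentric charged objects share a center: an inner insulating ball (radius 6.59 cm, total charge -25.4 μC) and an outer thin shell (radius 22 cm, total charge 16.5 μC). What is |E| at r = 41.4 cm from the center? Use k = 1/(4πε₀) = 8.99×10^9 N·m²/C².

|E| ≈ 4.67e5 N/C

Symmetry ⇒ E = E(r) r̂. Gaussian sphere of radius r = 41.4 cm (r > 22 cm, enclosing both).
Q_enc = (-25.4 μC) + (16.5 μC) = -8.90e-6 C.
Applying ∮E·dA = Q_enc/ε₀ with Φ = E(4πr²):
E = k|Q_enc|/r² = (8.99×10^9)(8.90×10^-6)/(0.414)² = 4.67×10^5 N/C.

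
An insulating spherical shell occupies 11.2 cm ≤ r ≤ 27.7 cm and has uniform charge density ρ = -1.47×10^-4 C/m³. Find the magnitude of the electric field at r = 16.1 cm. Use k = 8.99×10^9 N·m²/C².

|E| = 5.91×10^5 V/m

Symmetry ⇒ E = E(r) r̂. Gaussian sphere of radius r = 16.1 cm (within the shell material, 11.2 cm < r < 27.7 cm).
Enclosed charge is the volume from a to r: Q_enc = (4π/3)ρ(r³ − a³) = -1.705×10^-6 C.
Since E is radial and uniform over the Gaussian sphere, Φ = E·4πr² = Q_enc/ε₀.
E = k|Q_enc|/r² = (8.99×10^9)(1.705×10^-6)/(0.161)² = 5.91×10^5 N/C.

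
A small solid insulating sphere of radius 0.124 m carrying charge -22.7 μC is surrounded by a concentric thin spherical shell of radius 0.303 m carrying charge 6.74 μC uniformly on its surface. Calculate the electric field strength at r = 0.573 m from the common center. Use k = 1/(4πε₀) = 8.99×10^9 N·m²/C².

4.37×10^5 V/m

Take a concentric spherical Gaussian surface of radius r = 0.573 m (r > 0.303 m, enclosing both).
Q_enc = (-22.7 μC) + (6.74 μC) = -1.596×10^-5 C.
By Gauss's law, ∮E·dA = E·4πr² = Q_enc/ε₀.
E = k|Q_enc|/r² = (8.99×10^9)(1.596×10^-5)/(0.573)² = 4.37e5 N/C.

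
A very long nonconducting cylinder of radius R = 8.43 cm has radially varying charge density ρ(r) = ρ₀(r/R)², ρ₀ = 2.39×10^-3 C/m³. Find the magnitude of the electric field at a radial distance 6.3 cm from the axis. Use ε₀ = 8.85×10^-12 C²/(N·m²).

|E| ≈ 2.38e6 V/m

Choose a coaxial cylinder of radius r = 6.3 cm (arbitrary length L) as the Gaussian surface (r < R).
λ_enc = ∫₀^r ρ(r')·2πr' dr' = (2πρ₀/R²)·r^4/4 = 8.322e-6 C/m.
Gauss's law: E·2πrL = λ_enc L/ε₀.
E = |λ_enc|/(2πε₀r) = (8.322×10^-6)/(2π·8.85×10^-12·0.063) = 2.38×10^6 N/C.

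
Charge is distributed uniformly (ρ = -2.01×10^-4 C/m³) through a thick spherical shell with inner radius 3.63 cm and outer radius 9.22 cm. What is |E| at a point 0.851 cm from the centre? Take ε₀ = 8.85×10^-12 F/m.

E = 0

By spherical symmetry E is radial; choose a Gaussian sphere of radius r = 0.851 cm (r < 3.63 cm, inside the empty cavity).
No charge is enclosed, so by Gauss's law E·4πr² = 0 ⇒ E = 0.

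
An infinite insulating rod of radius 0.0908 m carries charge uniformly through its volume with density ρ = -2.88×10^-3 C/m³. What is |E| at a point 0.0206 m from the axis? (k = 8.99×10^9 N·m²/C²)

|E| = 3.35×10^6 V/m

Coaxial Gaussian cylinder, radius r = 0.0206 m, length L (r < R).
Enclosed charge per unit length: λ_enc = ρ·πr² = (-2.88e-3)π(0.0206)² = -3.84×10^-6 C/m.
Gauss's law: E·2πrL = λ_enc L/ε₀.
E = 2k|λ_enc|/r = 2(8.99×10^9)(3.84e-6)/(0.0206) = 3.35e6 N/C.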